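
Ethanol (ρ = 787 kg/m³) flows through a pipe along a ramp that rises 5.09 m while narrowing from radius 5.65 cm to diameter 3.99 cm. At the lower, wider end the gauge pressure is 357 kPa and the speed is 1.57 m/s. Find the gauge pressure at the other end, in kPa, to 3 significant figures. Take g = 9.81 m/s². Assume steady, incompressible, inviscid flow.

P₂ ≈ 256 kPa

Continuity gives A₁v₁ = A₂v₂, so v₂ = (100 cm²)/(12.5 cm²) × 1.57 m/s = 12.6 m/s.
Applying Bernoulli between the two ends and solving for P₂: P₂ = P₁ + ½ρ(v₁² − v₂²) − ρgΔh.
P₂ = 357000 + ½·787·(1.57² − 12.6²) − 787·9.81·(+5.09) = 357000 + (-61400) − (39300) = 256000 Pa.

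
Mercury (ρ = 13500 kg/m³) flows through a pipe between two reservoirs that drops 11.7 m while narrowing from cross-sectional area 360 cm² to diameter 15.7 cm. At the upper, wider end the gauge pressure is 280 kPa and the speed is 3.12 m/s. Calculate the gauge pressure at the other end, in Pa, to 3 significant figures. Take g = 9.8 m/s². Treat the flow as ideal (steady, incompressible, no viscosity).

Mass conservation (A₁v₁ = A₂v₂) gives v₂ = 3.12 × 360/194 = 5.80 m/s.
Bernoulli: P₁ + ½ρv₁² + ρg h₁ = P₂ + ½ρv₂² + ρg h₂, so P₂ = P₁ + ½ρ(v₁² − v₂²) − ρg(h₂ − h₁).
P₂ = 280000 + ½·13500·(3.12² − 5.80²) − 13500·9.8·(−11.7) = 280000 + (-162000) − (-1550000) = 1670000 Pa.

P₂ = 1670000 Pa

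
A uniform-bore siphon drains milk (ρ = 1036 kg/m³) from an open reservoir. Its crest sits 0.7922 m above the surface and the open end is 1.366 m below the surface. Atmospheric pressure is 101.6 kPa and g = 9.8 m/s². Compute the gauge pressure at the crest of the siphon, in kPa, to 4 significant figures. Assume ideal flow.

P_gauge = -21.91 kPa

Bernoulli surface→outlet gives ½v² = g·h_out, so v = √(2·9.8·1.366) = 5.174 m/s.
Continuity keeps v the same throughout the tube; from surface to crest, P_atm + 0 = P_top + ½ρv² + ρg·h_top.
P_top = 101600 − ½·1036·5.174² − 1036·9.8·0.7922 = 79690 Pa. So P_gauge = P_top − P_atm = -21910 Pa.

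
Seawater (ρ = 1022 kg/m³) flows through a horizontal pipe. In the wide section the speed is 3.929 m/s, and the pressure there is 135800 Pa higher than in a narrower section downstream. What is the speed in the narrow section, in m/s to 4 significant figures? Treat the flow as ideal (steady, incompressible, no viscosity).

Horizontal Bernoulli: P₁ + ½ρv₁² = P₂ + ½ρv₂², so v₂² = v₁² + 2(P₁ − P₂)/ρ.
v₂ = √(3.929² + 2·135800/1022) = √(15.44 + 265.8) = 16.77 m/s.

16.77 m/s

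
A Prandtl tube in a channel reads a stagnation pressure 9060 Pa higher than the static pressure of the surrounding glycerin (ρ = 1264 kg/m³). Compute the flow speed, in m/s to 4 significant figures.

The dynamic pressure equals the rise in static pressure at the stagnation point: ΔP = ½ρv².
v = √(2ΔP/ρ) = √(2·9060/1264) = 3.786 m/s.

3.786 m/s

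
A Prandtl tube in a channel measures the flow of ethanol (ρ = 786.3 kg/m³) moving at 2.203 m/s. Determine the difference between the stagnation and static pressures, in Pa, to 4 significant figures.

Bernoulli between the free stream and the stagnation point: ½ρv² = P_stag − P_static.
ΔP = ½·786.3·2.203² = 1908 Pa.

ΔP = 1908 Pa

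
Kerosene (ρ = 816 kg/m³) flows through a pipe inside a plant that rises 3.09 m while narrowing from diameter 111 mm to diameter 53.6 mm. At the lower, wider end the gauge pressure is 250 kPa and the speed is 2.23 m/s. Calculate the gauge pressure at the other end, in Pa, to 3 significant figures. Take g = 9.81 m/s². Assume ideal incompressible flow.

190000 Pa

By continuity, v₂ = v₁·A₁/A₂ = 2.23·(96.8/22.6) = 9.56 m/s.
Energy conservation along the streamline gives P₂ = P₁ − ½ρ(v₂² − v₁²) − ρg(h₂ − h₁).
P₂ = 250000 + ½·816·(2.23² − 9.56²) − 816·9.81·(+3.09) = 250000 + (-35300) − (24700) = 190000 Pa.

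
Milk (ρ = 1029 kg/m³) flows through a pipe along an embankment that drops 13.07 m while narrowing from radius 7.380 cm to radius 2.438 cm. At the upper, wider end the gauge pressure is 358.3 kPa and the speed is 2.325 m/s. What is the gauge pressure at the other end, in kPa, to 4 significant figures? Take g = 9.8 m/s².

Mass conservation (A₁v₁ = A₂v₂) gives v₂ = 2.325 × 171.1/18.67 = 21.30 m/s.
Applying Bernoulli between the two ends and solving for P₂: P₂ = P₁ + ½ρ(v₁² − v₂²) − ρgΔh.
P₂ = 358300 + ½·1029·(2.325² − 21.30²) − 1029·9.8·(−13.07) = 358300 + (-230700) − (-131800) = 259400 Pa.

P₂ ≈ 259.4 kPa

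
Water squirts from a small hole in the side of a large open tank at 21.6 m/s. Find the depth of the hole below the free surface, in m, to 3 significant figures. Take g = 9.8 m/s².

Inverting v = √(2gh) gives h = v² / 2g.
h = 21.6²/(2·9.8) = 467/19.60 = 23.8 m.

23.8 m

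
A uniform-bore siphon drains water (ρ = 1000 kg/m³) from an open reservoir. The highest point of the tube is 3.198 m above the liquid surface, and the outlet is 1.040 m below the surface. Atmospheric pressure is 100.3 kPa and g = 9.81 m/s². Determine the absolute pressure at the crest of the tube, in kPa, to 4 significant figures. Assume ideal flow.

Bernoulli surface→outlet gives ½v² = g·h_out, so v = √(2·9.81·1.040) = 4.517 m/s.
Continuity keeps v the same throughout the tube; from surface to crest, P_atm + 0 = P_top + ½ρv² + ρg·h_top.
P_top = 100300 − ½·1000·4.517² − 1000·9.81·3.198 = 58730 Pa.

58.73 kPa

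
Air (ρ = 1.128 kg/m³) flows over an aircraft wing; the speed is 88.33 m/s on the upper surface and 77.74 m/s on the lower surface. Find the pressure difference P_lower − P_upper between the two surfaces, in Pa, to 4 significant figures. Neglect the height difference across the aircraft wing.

The pressure is lower where the speed is higher: ΔP = ½ρ(v_up² − v_low²).
ΔP = ½·1.128·(88.33² − 77.74²) = 991.9 Pa.

ΔP ≈ 991.9 Pa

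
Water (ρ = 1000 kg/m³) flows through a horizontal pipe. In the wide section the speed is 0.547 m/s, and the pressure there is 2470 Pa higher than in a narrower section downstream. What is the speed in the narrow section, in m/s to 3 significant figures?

v₂ ≈ 2.29 m/s

Horizontal Bernoulli: P₁ + ½ρv₁² = P₂ + ½ρv₂², so v₂² = v₁² + 2(P₁ − P₂)/ρ.
v₂ = √(0.547² + 2·2470/1000) = √(0.299 + 4.94) = 2.29 m/s.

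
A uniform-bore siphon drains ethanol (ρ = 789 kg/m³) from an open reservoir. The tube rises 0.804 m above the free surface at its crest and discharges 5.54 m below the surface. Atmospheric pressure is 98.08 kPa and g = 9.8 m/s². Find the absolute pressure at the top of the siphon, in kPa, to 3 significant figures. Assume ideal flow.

Bernoulli surface→outlet gives ½v² = g·h_out, so v = √(2·9.8·5.54) = 10.4 m/s.
The bore is uniform, so the speed at the crest is the same v. Bernoulli surface→crest: P_atm = P_top + ½ρv² + ρg·h_top.
P_top = 98080 − ½·789·10.4² − 789·9.8·0.804 = 49000 Pa.

P_top = 49.0 kPa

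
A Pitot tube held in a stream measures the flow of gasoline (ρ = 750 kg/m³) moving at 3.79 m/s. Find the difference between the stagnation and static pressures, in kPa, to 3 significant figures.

Bernoulli between the free stream and the stagnation point: ½ρv² = P_stag − P_static.
ΔP = ½·750·3.79² = 5390 Pa.

ΔP ≈ 5.39 kPa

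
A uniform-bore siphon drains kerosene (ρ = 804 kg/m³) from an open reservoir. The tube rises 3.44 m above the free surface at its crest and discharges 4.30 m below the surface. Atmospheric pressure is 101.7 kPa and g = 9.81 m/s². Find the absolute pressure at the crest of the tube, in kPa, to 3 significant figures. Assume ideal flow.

P_top ≈ 40.7 kPa

From the surface to the outlet (both open to atmosphere, surface at rest): v = √(2g·h_out) = √(2·9.81·4.30) = 9.19 m/s.
The bore is uniform, so the speed at the crest is the same v. Bernoulli surface→crest: P_atm = P_top + ½ρv² + ρg·h_top.
P_top = 101700 − ½·804·9.19² − 804·9.81·3.44 = 40700 Pa.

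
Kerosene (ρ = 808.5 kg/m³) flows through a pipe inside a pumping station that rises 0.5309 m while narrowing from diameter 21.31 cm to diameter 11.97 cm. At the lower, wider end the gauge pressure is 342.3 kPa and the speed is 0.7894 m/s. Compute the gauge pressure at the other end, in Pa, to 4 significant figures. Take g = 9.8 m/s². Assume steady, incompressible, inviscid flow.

The volume flow rate is constant, so v₂ = (A₁/A₂)v₁ = (356.7/112.5)·0.7894 = 2.502 m/s.
Energy conservation along the streamline gives P₂ = P₁ − ½ρ(v₂² − v₁²) − ρg(h₂ − h₁).
P₂ = 342300 + ½·808.5·(0.7894² − 2.502²) − 808.5·9.8·(+0.5309) = 342300 + (-2279) − (4206) = 335800 Pa.

P₂ ≈ 335800 Pa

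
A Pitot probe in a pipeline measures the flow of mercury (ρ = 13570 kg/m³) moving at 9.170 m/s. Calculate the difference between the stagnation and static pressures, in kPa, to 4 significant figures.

Bernoulli between the free stream and the stagnation point: ½ρv² = P_stag − P_static.
ΔP = ½·13570·9.170² = 570500 Pa.

ΔP = 570.5 kPa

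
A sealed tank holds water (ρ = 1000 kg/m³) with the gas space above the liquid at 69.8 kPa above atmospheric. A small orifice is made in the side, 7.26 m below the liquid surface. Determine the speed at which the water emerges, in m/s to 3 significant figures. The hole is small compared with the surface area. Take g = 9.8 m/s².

Take point 1 at the surface (v₁ ≈ 0) and point 2 at the hole (at atmospheric pressure). Bernoulli: P₁ + ρg h = P_atm + ½ρv₂².
With P₁ − P_atm = 69800 Pa, v₂ = √(2gh + 2ΔP/ρ) = √(2·9.8·7.26 + 2·69800/1000) = 16.8 m/s.

16.8 m/s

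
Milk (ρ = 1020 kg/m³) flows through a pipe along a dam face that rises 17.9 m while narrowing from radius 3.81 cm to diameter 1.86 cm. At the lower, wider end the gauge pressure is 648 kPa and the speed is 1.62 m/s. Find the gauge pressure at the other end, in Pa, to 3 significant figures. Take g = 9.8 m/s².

P₂ ≈ 93400 Pa

Mass conservation (A₁v₁ = A₂v₂) gives v₂ = 1.62 × 45.6/2.72 = 27.2 m/s.
Applying Bernoulli between the two ends and solving for P₂: P₂ = P₁ + ½ρ(v₁² − v₂²) − ρgΔh.
P₂ = 648000 + ½·1020·(1.62² − 27.2²) − 1020·9.8·(+17.9) = 648000 + (-376000) − (179000) = 93400 Pa.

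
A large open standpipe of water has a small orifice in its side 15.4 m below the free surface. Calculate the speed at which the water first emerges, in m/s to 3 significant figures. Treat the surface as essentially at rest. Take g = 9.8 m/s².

v = 17.4 m/s

With the surface at rest and both surface and jet at atmospheric pressure, Bernoulli gives ρg h = ½ρv², so v = √(2gh) = √(2·9.8·15.4) = 17.4 m/s.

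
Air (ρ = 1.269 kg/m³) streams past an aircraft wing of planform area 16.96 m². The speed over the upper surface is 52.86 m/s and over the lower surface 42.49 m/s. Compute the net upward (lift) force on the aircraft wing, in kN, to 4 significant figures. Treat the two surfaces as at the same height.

With equal heights on the two surfaces, Bernoulli gives P_lower − P_upper = ½ρ(v_upper² − v_lower²).
ΔP = ½·1.269·(52.86² − 42.49²) = 627.4 Pa.
Lift = ΔP · A = 627.4 × 16.96 = 10640 N.

F ≈ 10.64 kN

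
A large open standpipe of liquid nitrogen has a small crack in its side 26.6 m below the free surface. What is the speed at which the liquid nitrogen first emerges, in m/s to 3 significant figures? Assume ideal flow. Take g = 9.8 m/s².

v = 22.8 m/s

The surface is effectively still and both ends are open, so ½v² = gh and v = √(2·9.8·26.6) = 22.8 m/s.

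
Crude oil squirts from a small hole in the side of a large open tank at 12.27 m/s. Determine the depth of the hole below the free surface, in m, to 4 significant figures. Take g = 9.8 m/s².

h = 7.681 m

Inverting v = √(2gh) gives h = v² / 2g.
h = 12.27²/(2·9.8) = 150.6/19.60 = 7.681 m.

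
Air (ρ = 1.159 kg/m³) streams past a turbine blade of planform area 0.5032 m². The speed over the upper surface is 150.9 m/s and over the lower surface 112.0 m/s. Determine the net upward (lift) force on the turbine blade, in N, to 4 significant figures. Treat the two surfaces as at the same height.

The faster flow above has the lower pressure; Bernoulli (same height) gives ΔP = ½ρ(v_up² − v_low²).
ΔP = ½·1.159·(150.9² − 112.0²) = 5926 Pa.
Lift = ΔP · A = 5926 × 0.5032 = 2982 N.

2982 N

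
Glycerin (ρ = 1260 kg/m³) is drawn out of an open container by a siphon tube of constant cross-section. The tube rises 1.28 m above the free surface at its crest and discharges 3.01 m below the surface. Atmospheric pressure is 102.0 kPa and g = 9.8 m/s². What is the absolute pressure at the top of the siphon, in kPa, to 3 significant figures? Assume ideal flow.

From the surface to the outlet (both open to atmosphere, surface at rest): v = √(2g·h_out) = √(2·9.8·3.01) = 7.68 m/s.
Continuity keeps v the same throughout the tube; from surface to crest, P_atm + 0 = P_top + ½ρv² + ρg·h_top.
P_top = 102000 − ½·1260·7.68² − 1260·9.8·1.28 = 49000 Pa.

P_top ≈ 49.0 kPa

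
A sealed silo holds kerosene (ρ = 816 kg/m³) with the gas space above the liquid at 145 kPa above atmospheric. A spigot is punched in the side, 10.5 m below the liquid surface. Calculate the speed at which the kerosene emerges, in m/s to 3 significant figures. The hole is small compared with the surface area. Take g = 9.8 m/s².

Take point 1 at the surface (v₁ ≈ 0) and point 2 at the hole (at atmospheric pressure). Bernoulli: P₁ + ρg h = P_atm + ½ρv₂².
With P₁ − P_atm = 145000 Pa, v₂ = √(2gh + 2ΔP/ρ) = √(2·9.8·10.5 + 2·145000/816) = 23.7 m/s.

v ≈ 23.7 m/s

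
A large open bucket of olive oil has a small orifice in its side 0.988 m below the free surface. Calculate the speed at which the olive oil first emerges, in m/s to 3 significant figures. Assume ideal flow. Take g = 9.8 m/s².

The surface is effectively still and both ends are open, so ½v² = gh and v = √(2·9.8·0.988) = 4.40 m/s.

4.40 m/s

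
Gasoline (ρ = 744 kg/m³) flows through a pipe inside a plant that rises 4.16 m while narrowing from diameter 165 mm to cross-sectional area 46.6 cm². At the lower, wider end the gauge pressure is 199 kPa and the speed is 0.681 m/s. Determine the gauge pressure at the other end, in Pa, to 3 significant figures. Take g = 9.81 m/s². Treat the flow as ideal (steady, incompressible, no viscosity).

165000 Pa

By continuity, v₂ = v₁·A₁/A₂ = 0.681·(214/46.6) = 3.12 m/s.
Applying Bernoulli between the two ends and solving for P₂: P₂ = P₁ + ½ρ(v₁² − v₂²) − ρgΔh.
P₂ = 199000 + ½·744·(0.681² − 3.12²) − 744·9.81·(+4.16) = 199000 + (-3460) − (30400) = 165000 Pa.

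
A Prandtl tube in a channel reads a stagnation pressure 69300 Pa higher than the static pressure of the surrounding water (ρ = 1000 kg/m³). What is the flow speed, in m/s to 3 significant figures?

At the stagnation point the flow is brought to rest, so Bernoulli gives P_stag − P_static = ½ρv².
v = √(2ΔP/ρ) = √(2·69300/1000) = 11.8 m/s.

v ≈ 11.8 m/s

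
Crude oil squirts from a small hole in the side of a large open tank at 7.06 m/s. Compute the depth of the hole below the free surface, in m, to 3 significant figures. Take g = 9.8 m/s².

Inverting v = √(2gh) gives h = v² / 2g.
h = 7.06²/(2·9.8) = 49.8/19.60 = 2.54 m.

h ≈ 2.54 m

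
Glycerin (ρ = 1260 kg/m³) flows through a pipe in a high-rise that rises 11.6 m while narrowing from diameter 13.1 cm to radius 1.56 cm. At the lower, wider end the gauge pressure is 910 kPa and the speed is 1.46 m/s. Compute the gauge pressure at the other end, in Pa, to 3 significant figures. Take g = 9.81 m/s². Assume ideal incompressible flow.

The volume flow rate is constant, so v₂ = (A₁/A₂)v₁ = (135/7.65)·1.46 = 25.7 m/s.
Applying Bernoulli between the two ends and solving for P₂: P₂ = P₁ + ½ρ(v₁² − v₂²) − ρgΔh.
P₂ = 910000 + ½·1260·(1.46² − 25.7²) − 1260·9.81·(+11.6) = 910000 + (-416000) − (143000) = 351000 Pa.

351000 Pa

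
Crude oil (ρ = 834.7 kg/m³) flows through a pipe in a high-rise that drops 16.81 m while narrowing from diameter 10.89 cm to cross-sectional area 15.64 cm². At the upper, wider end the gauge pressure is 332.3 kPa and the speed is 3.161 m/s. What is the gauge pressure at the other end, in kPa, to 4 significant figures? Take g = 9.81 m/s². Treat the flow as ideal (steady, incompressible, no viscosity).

Mass conservation (A₁v₁ = A₂v₂) gives v₂ = 3.161 × 93.14/15.64 = 18.82 m/s.
Energy conservation along the streamline gives P₂ = P₁ − ½ρ(v₂² − v₁²) − ρg(h₂ − h₁).
P₂ = 332300 + ½·834.7·(3.161² − 18.82²) − 834.7·9.81·(−16.81) = 332300 + (-143700) − (-137600) = 326200 Pa.

P₂ ≈ 326.2 kPa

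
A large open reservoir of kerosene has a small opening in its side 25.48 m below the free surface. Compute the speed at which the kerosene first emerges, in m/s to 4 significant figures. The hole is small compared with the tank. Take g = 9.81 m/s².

Bernoulli from surface to hole (P equal, v_surface ≈ 0): v = √(2gh) = √(2×9.81×25.48) = 22.36 m/s.

v = 22.36 m/s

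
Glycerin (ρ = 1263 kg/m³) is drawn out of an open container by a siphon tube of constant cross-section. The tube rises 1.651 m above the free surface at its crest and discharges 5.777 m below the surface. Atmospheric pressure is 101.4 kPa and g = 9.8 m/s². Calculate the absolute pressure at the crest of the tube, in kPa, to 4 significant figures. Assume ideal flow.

P_top = 9.461 kPa

Bernoulli surface→outlet gives ½v² = g·h_out, so v = √(2·9.8·5.777) = 10.64 m/s.
With constant cross-section the crest speed equals v; applying Bernoulli from the surface up to the crest, P_top = P_atm − ½ρv² − ρg·h_top.
P_top = 101400 − ½·1263·10.64² − 1263·9.8·1.651 = 9461 Pa.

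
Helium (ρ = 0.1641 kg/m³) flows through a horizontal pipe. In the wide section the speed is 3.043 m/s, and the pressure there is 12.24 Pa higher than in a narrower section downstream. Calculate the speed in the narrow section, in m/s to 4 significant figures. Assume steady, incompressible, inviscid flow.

12.59 m/s

With h₁ = h₂, rearranging Bernoulli gives v₂ = √(v₁² + 2ΔP/ρ).
v₂ = √(3.043² + 2·12.24/0.1641) = √(9.260 + 149.2) = 12.59 m/s.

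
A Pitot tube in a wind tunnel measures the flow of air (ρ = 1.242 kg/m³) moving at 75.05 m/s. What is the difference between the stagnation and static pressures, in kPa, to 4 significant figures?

ΔP ≈ 3.498 kPa

At the stagnation point the flow is brought to rest, so Bernoulli gives P_stag − P_static = ½ρv².
ΔP = ½·1.242·75.05² = 3498 Pa.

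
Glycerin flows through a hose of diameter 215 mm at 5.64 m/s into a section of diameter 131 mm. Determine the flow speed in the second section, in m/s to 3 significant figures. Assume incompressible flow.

v₂ = 15.2 m/s

Continuity gives A₁v₁ = A₂v₂, so v₂ = (363 cm²)/(135 cm²) × 5.64 m/s = 15.2 m/s.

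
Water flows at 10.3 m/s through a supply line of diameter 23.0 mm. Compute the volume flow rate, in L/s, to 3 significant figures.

Q = A·v = 0.000415 m² × 10.3 m/s = 0.00428 m³/s.
Converting: 0.00428 m³/s × 1000 = 4.28 L/s.

Q ≈ 4.28 L/s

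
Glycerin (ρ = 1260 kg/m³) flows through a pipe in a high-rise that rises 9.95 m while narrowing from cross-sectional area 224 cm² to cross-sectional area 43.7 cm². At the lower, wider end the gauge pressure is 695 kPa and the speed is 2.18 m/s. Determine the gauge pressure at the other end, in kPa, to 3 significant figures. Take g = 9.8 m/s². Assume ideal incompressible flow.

By continuity, v₂ = v₁·A₁/A₂ = 2.18·(224/43.7) = 11.2 m/s.
Energy conservation along the streamline gives P₂ = P₁ − ½ρ(v₂² − v₁²) − ρg(h₂ − h₁).
P₂ = 695000 + ½·1260·(2.18² − 11.2²) − 1260·9.8·(+9.95) = 695000 + (-75700) − (123000) = 496000 Pa.

P₂ ≈ 496 kPa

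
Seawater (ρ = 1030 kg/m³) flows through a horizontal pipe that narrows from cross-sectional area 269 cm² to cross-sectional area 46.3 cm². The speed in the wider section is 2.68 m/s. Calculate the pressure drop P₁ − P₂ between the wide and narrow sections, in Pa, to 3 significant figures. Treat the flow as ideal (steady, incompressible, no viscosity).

By continuity, v₂ = v₁·A₁/A₂ = 2.68·(269/46.3) = 15.6 m/s.
The pipe is horizontal, so Bernoulli reduces to P₁ + ½ρv₁² = P₂ + ½ρv₂².
P₁ − P₂ = ½·1030·(15.6² − 2.68²) = ½·1030·235 = 121000 Pa.

ΔP ≈ 121000 Pa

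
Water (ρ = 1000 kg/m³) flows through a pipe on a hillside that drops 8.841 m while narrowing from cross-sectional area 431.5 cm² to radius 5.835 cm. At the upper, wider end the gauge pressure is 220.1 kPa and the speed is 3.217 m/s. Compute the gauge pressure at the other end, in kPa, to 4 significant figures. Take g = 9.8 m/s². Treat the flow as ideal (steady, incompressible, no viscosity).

By continuity, v₂ = v₁·A₁/A₂ = 3.217·(431.5/107.0) = 12.98 m/s.
Bernoulli: P₁ + ½ρv₁² + ρg h₁ = P₂ + ½ρv₂² + ρg h₂, so P₂ = P₁ + ½ρ(v₁² − v₂²) − ρg(h₂ − h₁).
P₂ = 220100 + ½·1000·(3.217² − 12.98²) − 1000·9.8·(−8.841) = 220100 + (-79040) − (-86640) = 227700 Pa.

227.7 kPa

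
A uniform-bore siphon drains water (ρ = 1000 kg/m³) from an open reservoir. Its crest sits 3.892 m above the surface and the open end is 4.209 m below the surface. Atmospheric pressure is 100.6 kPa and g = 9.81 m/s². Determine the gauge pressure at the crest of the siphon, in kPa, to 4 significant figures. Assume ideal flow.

P_gauge = -79.47 kPa

Bernoulli surface→outlet gives ½v² = g·h_out, so v = √(2·9.81·4.209) = 9.087 m/s.
With constant cross-section the crest speed equals v; applying Bernoulli from the surface up to the crest, P_top = P_atm − ½ρv² − ρg·h_top.
P_top = 100600 − ½·1000·9.087² − 1000·9.81·3.892 = 21130 Pa. So P_gauge = P_top − P_atm = -79470 Pa.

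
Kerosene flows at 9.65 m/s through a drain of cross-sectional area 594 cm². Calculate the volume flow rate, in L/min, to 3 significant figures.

Q = 34400 L/min

Q = A·v = 0.0594 m² × 9.65 m/s = 0.573 m³/s.
Converting: 0.573 m³/s × 60000 = 34400 L/min.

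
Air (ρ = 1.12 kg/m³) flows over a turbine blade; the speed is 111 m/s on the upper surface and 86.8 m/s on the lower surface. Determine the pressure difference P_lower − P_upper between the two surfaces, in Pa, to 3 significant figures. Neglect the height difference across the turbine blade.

Bernoulli (same height): P_lower − P_upper = ½ρ(v_upper² − v_lower²).
ΔP = ½·1.12·(111² − 86.8²) = 2680 Pa.

ΔP ≈ 2680 Pa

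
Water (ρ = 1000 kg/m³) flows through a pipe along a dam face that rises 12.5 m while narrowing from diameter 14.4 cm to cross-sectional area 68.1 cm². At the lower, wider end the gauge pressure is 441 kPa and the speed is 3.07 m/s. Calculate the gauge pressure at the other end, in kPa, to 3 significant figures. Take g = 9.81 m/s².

296 kPa

Mass conservation (A₁v₁ = A₂v₂) gives v₂ = 3.07 × 163/68.1 = 7.34 m/s.
Energy conservation along the streamline gives P₂ = P₁ − ½ρ(v₂² − v₁²) − ρg(h₂ − h₁).
P₂ = 441000 + ½·1000·(3.07² − 7.34²) − 1000·9.81·(+12.5) = 441000 + (-22200) − (123000) = 296000 Pa.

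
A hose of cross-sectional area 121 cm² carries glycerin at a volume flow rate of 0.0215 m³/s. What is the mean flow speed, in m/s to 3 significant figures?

v = 1.78 m/s

Q = 0.0215 m³/s = 0.0215 m³/s.
v = Q/A = 0.0215 / 0.0121 = 1.78 m/s.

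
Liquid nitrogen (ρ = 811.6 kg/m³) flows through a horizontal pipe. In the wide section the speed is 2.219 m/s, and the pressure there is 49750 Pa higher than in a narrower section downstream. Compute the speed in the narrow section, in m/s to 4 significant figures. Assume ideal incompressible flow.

Horizontal Bernoulli: P₁ + ½ρv₁² = P₂ + ½ρv₂², so v₂² = v₁² + 2(P₁ − P₂)/ρ.
v₂ = √(2.219² + 2·49750/811.6) = √(4.924 + 122.6) = 11.29 m/s.

v₂ ≈ 11.29 m/s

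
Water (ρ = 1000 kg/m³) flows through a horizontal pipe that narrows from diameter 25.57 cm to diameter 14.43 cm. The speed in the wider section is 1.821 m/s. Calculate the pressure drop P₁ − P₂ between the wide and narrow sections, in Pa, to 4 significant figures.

Mass conservation (A₁v₁ = A₂v₂) gives v₂ = 1.821 × 513.5/163.5 = 5.718 m/s.
The pipe is horizontal, so Bernoulli reduces to P₁ + ½ρv₁² = P₂ + ½ρv₂².
P₁ − P₂ = ½·1000·(5.718² − 1.821²) = ½·1000·29.38 = 14690 Pa.

ΔP = 14690 Pa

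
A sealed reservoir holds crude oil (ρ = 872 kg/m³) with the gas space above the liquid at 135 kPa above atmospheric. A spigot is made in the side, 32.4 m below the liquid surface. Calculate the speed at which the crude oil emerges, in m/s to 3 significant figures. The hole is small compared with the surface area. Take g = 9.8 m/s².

Take point 1 at the surface (v₁ ≈ 0) and point 2 at the hole (at atmospheric pressure). Bernoulli: P₁ + ρg h = P_atm + ½ρv₂².
With P₁ − P_atm = 135000 Pa, v₂ = √(2gh + 2ΔP/ρ) = √(2·9.8·32.4 + 2·135000/872) = 30.7 m/s.

v = 30.7 m/s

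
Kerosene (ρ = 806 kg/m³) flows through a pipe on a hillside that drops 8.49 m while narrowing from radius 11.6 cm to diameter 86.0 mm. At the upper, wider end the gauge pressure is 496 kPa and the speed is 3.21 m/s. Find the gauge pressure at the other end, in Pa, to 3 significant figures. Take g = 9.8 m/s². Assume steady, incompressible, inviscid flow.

P₂ ≈ 347000 Pa

Mass conservation (A₁v₁ = A₂v₂) gives v₂ = 3.21 × 423/58.1 = 23.4 m/s.
Applying Bernoulli between the two ends and solving for P₂: P₂ = P₁ + ½ρ(v₁² − v₂²) − ρgΔh.
P₂ = 496000 + ½·806·(3.21² − 23.4²) − 806·9.8·(−8.49) = 496000 + (-216000) − (-67100) = 347000 Pa.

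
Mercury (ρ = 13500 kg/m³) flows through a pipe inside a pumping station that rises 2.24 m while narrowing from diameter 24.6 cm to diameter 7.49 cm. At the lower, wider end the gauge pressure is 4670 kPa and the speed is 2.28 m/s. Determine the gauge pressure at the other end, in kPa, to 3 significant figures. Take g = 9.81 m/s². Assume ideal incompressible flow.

Continuity gives A₁v₁ = A₂v₂, so v₂ = (475 cm²)/(44.1 cm²) × 2.28 m/s = 24.6 m/s.
Applying Bernoulli between the two ends and solving for P₂: P₂ = P₁ + ½ρ(v₁² − v₂²) − ρgΔh.
P₂ = 4670000 + ½·13500·(2.28² − 24.6²) − 13500·9.81·(+2.24) = 4670000 + (-4050000) − (297000) = 325000 Pa.

325 kPa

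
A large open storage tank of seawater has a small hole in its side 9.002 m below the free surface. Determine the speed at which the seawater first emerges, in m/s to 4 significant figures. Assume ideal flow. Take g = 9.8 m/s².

13.28 m/s

The surface is effectively still and both ends are open, so ½v² = gh and v = √(2·9.8·9.002) = 13.28 m/s.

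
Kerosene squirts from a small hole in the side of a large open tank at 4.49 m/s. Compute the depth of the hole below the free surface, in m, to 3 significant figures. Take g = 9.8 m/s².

h = 1.03 m

Inverting v = √(2gh) gives h = v² / 2g.
h = 4.49²/(2·9.8) = 20.2/19.60 = 1.03 m.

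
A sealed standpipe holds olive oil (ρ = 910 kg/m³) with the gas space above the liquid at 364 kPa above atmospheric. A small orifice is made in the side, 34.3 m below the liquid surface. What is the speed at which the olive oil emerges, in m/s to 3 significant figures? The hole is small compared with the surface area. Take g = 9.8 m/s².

Take point 1 at the surface (v₁ ≈ 0) and point 2 at the hole (at atmospheric pressure). Bernoulli: P₁ + ρg h = P_atm + ½ρv₂².
With P₁ − P_atm = 364000 Pa, v₂ = √(2gh + 2ΔP/ρ) = √(2·9.8·34.3 + 2·364000/910) = 38.4 m/s.

38.4 m/s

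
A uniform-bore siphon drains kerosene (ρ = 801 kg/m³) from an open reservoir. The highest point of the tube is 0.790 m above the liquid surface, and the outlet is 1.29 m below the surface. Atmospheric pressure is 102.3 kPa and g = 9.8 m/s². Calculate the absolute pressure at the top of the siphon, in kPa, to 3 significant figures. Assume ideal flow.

Bernoulli surface→outlet gives ½v² = g·h_out, so v = √(2·9.8·1.29) = 5.03 m/s.
With constant cross-section the crest speed equals v; applying Bernoulli from the surface up to the crest, P_top = P_atm − ½ρv² − ρg·h_top.
P_top = 102300 − ½·801·5.03² − 801·9.8·0.790 = 86000 Pa.

P_top ≈ 86.0 kPa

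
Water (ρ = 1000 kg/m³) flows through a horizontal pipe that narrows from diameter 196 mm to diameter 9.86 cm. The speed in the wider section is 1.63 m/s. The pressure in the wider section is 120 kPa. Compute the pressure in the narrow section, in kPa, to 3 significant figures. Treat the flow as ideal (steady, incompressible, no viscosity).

The volume flow rate is constant, so v₂ = (A₁/A₂)v₁ = (302/76.4)·1.63 = 6.44 m/s.
Bernoulli (h₁ = h₂): P₁ − P₂ = ½ρ(v₂² − v₁²).
P₂ = P₁ − ½ρ(v₂² − v₁²) = 120000 − ½·1000·(6.44² − 1.63²) = 120000 − 19400 = 101000 Pa.

P₂ = 101 kPa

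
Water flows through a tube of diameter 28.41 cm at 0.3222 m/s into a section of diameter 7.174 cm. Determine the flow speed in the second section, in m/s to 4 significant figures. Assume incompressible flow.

5.053 m/s

By continuity, v₂ = v₁·A₁/A₂ = 0.3222·(633.9/40.42) = 5.053 m/s.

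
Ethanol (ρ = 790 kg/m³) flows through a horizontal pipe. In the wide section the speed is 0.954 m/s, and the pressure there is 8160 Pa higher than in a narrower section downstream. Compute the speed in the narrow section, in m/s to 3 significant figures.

Horizontal Bernoulli: P₁ + ½ρv₁² = P₂ + ½ρv₂², so v₂² = v₁² + 2(P₁ − P₂)/ρ.
v₂ = √(0.954² + 2·8160/790) = √(0.910 + 20.7) = 4.64 m/s.

v₂ ≈ 4.64 m/s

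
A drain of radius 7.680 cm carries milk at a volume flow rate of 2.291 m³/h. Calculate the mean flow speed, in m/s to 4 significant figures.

v = 0.03434 m/s

Q = 2.291 m³/h = 0.0006364 m³/s.
v = Q/A = 0.0006364 / 0.01853 = 0.03434 m/s.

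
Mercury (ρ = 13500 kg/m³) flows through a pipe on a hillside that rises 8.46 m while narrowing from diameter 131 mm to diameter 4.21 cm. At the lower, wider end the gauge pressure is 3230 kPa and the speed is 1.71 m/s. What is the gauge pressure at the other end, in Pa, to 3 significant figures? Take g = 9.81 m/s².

P₂ = 279000 Pa

Continuity gives A₁v₁ = A₂v₂, so v₂ = (135 cm²)/(13.9 cm²) × 1.71 m/s = 16.6 m/s.
Energy conservation along the streamline gives P₂ = P₁ − ½ρ(v₂² − v₁²) − ρg(h₂ − h₁).
P₂ = 3230000 + ½·13500·(1.71² − 16.6²) − 13500·9.81·(+8.46) = 3230000 + (-1830000) − (1120000) = 279000 Pa.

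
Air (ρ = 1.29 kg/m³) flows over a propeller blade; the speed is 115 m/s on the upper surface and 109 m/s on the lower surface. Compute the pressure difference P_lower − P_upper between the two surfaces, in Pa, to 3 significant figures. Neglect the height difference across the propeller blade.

The pressure is lower where the speed is higher: ΔP = ½ρ(v_up² − v_low²).
ΔP = ½·1.29·(115² − 109²) = 867 Pa.

ΔP ≈ 867 Pa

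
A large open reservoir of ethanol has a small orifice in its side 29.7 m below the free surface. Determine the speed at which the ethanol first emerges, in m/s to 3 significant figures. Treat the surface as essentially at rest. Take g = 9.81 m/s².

The surface is effectively still and both ends are open, so ½v² = gh and v = √(2·9.81·29.7) = 24.1 m/s.

v ≈ 24.1 m/s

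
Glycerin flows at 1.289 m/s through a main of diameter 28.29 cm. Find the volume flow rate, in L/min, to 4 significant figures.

Q ≈ 4861 L/min

Q = A·v = 0.06286 m² × 1.289 m/s = 0.08102 m³/s.
Converting: 0.08102 m³/s × 60000 = 4861 L/min.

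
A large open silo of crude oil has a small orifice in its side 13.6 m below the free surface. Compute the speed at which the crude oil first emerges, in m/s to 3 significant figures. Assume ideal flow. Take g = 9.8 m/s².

v ≈ 16.3 m/s

Bernoulli from surface to hole (P equal, v_surface ≈ 0): v = √(2gh) = √(2×9.8×13.6) = 16.3 m/s.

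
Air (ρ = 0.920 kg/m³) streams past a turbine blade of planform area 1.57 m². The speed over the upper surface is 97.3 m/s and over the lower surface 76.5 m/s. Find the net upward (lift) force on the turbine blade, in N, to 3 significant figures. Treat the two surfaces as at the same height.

F ≈ 2610 N

With equal heights on the two surfaces, Bernoulli gives P_lower − P_upper = ½ρ(v_upper² − v_lower²).
ΔP = ½·0.920·(97.3² − 76.5²) = 1660 Pa.
Lift = ΔP · A = 1660 × 1.57 = 2610 N.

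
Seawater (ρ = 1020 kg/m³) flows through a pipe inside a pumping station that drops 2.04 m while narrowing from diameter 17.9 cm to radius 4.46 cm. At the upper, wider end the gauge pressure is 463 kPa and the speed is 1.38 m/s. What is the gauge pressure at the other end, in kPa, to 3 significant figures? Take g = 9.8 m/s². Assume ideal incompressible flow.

Mass conservation (A₁v₁ = A₂v₂) gives v₂ = 1.38 × 252/62.5 = 5.56 m/s.
Energy conservation along the streamline gives P₂ = P₁ − ½ρ(v₂² − v₁²) − ρg(h₂ − h₁).
P₂ = 463000 + ½·1020·(1.38² − 5.56²) − 1020·9.8·(−2.04) = 463000 + (-14800) − (-20400) = 469000 Pa.

P₂ ≈ 469 kPa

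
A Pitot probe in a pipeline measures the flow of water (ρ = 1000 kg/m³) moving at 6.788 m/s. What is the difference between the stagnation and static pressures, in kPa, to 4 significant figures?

Bernoulli between the free stream and the stagnation point: ½ρv² = P_stag − P_static.
ΔP = ½·1000·6.788² = 23040 Pa.

23.04 kPa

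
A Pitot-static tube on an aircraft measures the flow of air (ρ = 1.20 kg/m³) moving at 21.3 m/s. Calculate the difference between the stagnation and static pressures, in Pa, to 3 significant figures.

At the stagnation point the flow is brought to rest, so Bernoulli gives P_stag − P_static = ½ρv².
ΔP = ½·1.20·21.3² = 272 Pa.

ΔP ≈ 272 Pa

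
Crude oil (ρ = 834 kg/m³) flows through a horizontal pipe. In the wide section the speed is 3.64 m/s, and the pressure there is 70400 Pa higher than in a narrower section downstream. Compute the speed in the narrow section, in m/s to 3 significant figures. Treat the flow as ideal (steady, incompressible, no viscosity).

With h₁ = h₂, rearranging Bernoulli gives v₂ = √(v₁² + 2ΔP/ρ).
v₂ = √(3.64² + 2·70400/834) = √(13.2 + 169) = 13.5 m/s.

v₂ ≈ 13.5 m/s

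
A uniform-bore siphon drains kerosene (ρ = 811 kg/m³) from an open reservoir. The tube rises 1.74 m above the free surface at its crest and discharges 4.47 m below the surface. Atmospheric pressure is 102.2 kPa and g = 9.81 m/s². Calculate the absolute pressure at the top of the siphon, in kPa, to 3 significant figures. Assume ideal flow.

Bernoulli surface→outlet gives ½v² = g·h_out, so v = √(2·9.81·4.47) = 9.36 m/s.
The bore is uniform, so the speed at the crest is the same v. Bernoulli surface→crest: P_atm = P_top + ½ρv² + ρg·h_top.
P_top = 102200 − ½·811·9.36² − 811·9.81·1.74 = 52800 Pa.

52.8 kPa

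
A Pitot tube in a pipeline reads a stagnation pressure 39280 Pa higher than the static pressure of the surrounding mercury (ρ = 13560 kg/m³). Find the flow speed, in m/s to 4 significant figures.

The dynamic pressure equals the rise in static pressure at the stagnation point: ΔP = ½ρv².
v = √(2ΔP/ρ) = √(2·39280/13560) = 2.407 m/s.

v ≈ 2.407 m/s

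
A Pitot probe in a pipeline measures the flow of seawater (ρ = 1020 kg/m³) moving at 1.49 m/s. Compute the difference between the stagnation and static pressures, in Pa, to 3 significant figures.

ΔP = 1130 Pa

The dynamic pressure equals the rise in static pressure at the stagnation point: ΔP = ½ρv².
ΔP = ½·1020·1.49² = 1130 Pa.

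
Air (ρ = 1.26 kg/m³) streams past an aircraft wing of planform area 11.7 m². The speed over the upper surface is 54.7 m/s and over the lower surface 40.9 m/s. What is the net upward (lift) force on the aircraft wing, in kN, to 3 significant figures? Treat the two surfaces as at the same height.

9.72 kN

With equal heights on the two surfaces, Bernoulli gives P_lower − P_upper = ½ρ(v_upper² − v_lower²).
ΔP = ½·1.26·(54.7² − 40.9²) = 831 Pa.
Lift = ΔP · A = 831 × 11.7 = 9720 N.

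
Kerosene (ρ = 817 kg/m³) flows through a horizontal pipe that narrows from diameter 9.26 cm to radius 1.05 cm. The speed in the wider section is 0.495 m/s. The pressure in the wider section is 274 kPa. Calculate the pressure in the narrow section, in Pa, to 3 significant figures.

P₂ = 236000 Pa

The volume flow rate is constant, so v₂ = (A₁/A₂)v₁ = (67.3/3.46)·0.495 = 9.62 m/s.
The pipe is horizontal, so Bernoulli reduces to P₁ + ½ρv₁² = P₂ + ½ρv₂².
P₂ = P₁ − ½ρ(v₂² − v₁²) = 274000 − ½·817·(9.62² − 0.495²) = 274000 − 37700 = 236000 Pa.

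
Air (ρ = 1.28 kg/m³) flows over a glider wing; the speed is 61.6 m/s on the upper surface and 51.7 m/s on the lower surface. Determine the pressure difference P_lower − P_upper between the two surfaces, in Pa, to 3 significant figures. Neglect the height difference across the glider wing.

ΔP = 718 Pa

Bernoulli (same height): P_lower − P_upper = ½ρ(v_upper² − v_lower²).
ΔP = ½·1.28·(61.6² − 51.7²) = 718 Pa.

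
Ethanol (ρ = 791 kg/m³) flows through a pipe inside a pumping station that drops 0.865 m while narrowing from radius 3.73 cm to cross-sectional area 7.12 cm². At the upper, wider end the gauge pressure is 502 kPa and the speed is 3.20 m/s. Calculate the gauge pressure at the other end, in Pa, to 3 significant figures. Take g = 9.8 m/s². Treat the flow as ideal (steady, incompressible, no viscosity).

P₂ = 360000 Pa

Mass conservation (A₁v₁ = A₂v₂) gives v₂ = 3.20 × 43.7/7.12 = 19.6 m/s.
Bernoulli: P₁ + ½ρv₁² + ρg h₁ = P₂ + ½ρv₂² + ρg h₂, so P₂ = P₁ + ½ρ(v₁² − v₂²) − ρg(h₂ − h₁).
P₂ = 502000 + ½·791·(3.20² − 19.6²) − 791·9.8·(−0.865) = 502000 + (-149000) − (-6710) = 360000 Pa.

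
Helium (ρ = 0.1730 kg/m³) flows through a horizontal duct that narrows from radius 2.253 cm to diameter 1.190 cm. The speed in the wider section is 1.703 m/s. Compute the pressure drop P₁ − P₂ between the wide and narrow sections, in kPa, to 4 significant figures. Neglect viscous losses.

ΔP ≈ 0.05132 kPa

Mass conservation (A₁v₁ = A₂v₂) gives v₂ = 1.703 × 15.95/1.112 = 24.42 m/s.
Along the horizontal streamline, P + ½ρv² is constant.
P₁ − P₂ = ½·0.1730·(24.42² − 1.703²) = ½·0.1730·593.3 = 51.32 Pa.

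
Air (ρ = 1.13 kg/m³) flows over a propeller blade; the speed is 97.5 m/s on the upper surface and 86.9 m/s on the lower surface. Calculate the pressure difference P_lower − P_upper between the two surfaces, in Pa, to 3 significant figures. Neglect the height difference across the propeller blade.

With negligible Δh, P + ½ρv² is constant, so P_low − P_up = ½ρ(v_up² − v_low²).
ΔP = ½·1.13·(97.5² − 86.9²) = 1100 Pa.

ΔP ≈ 1100 Pa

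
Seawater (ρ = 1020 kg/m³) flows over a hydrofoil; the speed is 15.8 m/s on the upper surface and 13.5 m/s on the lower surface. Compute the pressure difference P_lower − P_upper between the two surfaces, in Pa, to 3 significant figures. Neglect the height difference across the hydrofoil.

With negligible Δh, P + ½ρv² is constant, so P_low − P_up = ½ρ(v_up² − v_low²).
ΔP = ½·1020·(15.8² − 13.5²) = 34400 Pa.

ΔP ≈ 34400 Pa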